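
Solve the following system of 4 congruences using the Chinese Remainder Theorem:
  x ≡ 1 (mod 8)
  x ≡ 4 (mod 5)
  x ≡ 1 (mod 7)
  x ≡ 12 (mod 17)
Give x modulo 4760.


Product of moduli M = 8 · 5 · 7 · 17 = 4760.
Merge one congruence at a time:
  Start: x ≡ 1 (mod 8).
  Combine with x ≡ 4 (mod 5); new modulus lcm = 40.
    Write x = 1 + 8·t and substitute into x ≡ 4 (mod 5): 8·t ≡ 4 − 1 = 3 (mod 5).
    Reduce coefficients mod 5: 3·t ≡ 3 (mod 5).
    The inverse of 3 mod 5 is 2 (since 3·2 = 6 = 1·5 + 1), so t ≡ 2·3 = 6 ≡ 1 (mod 5).
    Then x = 1 + 8·1 = 9, valid modulo lcm(8, 5) = 40: x ≡ 9 (mod 40).
  Combine with x ≡ 1 (mod 7); new modulus lcm = 280.
    Write x = 9 + 40·t and substitute into x ≡ 1 (mod 7): 40·t ≡ 1 − 9 = -8 (mod 7).
    Reduce coefficients mod 7: 5·t ≡ 6 (mod 7).
    The inverse of 5 mod 7 is 3 (since 5·3 = 15 = 2·7 + 1), so t ≡ 3·6 = 18 ≡ 4 (mod 7).
    Then x = 9 + 40·4 = 169, valid modulo lcm(40, 7) = 280: x ≡ 169 (mod 280).
  Combine with x ≡ 12 (mod 17); new modulus lcm = 4760.
    Write x = 169 + 280·t and substitute into x ≡ 12 (mod 17): 280·t ≡ 12 − 169 = -157 (mod 17).
    Reduce coefficients mod 17: 8·t ≡ 13 (mod 17).
    The inverse of 8 mod 17 is 15 (since 8·15 = 120 = 7·17 + 1), so t ≡ 15·13 = 195 ≡ 8 (mod 17).
    Then x = 169 + 280·8 = 2409, valid modulo lcm(280, 17) = 4760: x ≡ 2409 (mod 4760).
Verify against each original: 2409 mod 8 = 1, 2409 mod 5 = 4, 2409 mod 7 = 1, 2409 mod 17 = 12.

x ≡ 2409 (mod 4760).


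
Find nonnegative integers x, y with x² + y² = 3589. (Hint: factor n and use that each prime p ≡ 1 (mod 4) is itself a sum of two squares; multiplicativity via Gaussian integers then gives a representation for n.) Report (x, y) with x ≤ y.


Step 1: Factor n = 3589 = 37 · 97.
Step 2: Check the mod-4 condition on each prime factor: 37 ≡ 1 (mod 4), exponent 1; 97 ≡ 1 (mod 4), exponent 1.
All primes ≡ 3 (mod 4) appear to even exponent (or don't appear), so by the two-squares theorem n IS expressible as a sum of two squares.
Step 3: Build a representation. Here n = 37 · 97 is a product of primes ≡ 1 (mod 4). Each prime p ≡ 1 (mod 4) is itself a sum of two squares; find a² by testing p − a² for a perfect square:
  37: 37 − 1² = 36 = 6² ⇒ 37 = 1² + 6².
  97: 97 − 1² = 96, 97 − 2² = 93, 97 − 3² = 88, 97 − 4² = 81 = 9² ⇒ 97 = 4² + 9².
  Combine using the Brahmagupta–Fibonacci identity (a² + b²)(c² + d²) = (ac − bd)² + (ad + bc)² = (ac + bd)² + (ad − bc)²:
  37 · 97 = 3589: from (1² + 6²)(4² + 9²), take (1·4 − 6·9, 1·9 + 6·4) = (4 − 54, 9 + 24) = (-50, 33); dropping signs (only squares matter) gives (50, 33); check 50² + 33² = 2500 + 1089 = 3589 ✓.
Step 4: Order so x ≤ y and verify: 33² + 50² = 1089 + 2500 = 3589 = n. ✓

n = 3589 = 33² + 50² (one valid representation with x ≤ y).


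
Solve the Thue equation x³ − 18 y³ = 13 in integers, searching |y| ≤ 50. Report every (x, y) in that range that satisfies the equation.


The equation is x³ - 18y³ = 13. For fixed y, x³ = 18·y³ + 13, so a solution requires the RHS to be a perfect cube.
Strategy: iterate y from -50 to 50, compute RHS = 18·y³ + 13, and check whether it is a (positive or negative) perfect cube.
Check small values of y:
  y = 0: RHS = 13 is not a perfect cube.
  y = 1: RHS = 31 is not a perfect cube.
  y = -1: RHS = -5 is not a perfect cube.
  y = 2: RHS = 157 is not a perfect cube.
  y = -2: RHS = -131 is not a perfect cube.
  y = 3: RHS = 499 is not a perfect cube.
  y = -3: RHS = -473 is not a perfect cube.
Continuing the search up to |y| = 50 finds no solutions either.
No (x, y) in the scanned range satisfies the equation.

No integer solutions with |y| ≤ 50.


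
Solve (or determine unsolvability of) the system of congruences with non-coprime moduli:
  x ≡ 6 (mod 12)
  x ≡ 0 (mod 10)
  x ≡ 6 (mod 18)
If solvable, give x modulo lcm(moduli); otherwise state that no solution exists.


Moduli 12, 10, 18 are not pairwise coprime, so CRT works modulo lcm(m_i) when all pairwise compatibility conditions hold.
Pairwise compatibility: gcd(m_i, m_j) must divide a_i - a_j for every pair.
Merge one congruence at a time:
  Start: x ≡ 6 (mod 12).
  Combine with x ≡ 0 (mod 10): gcd(12, 10) = 2; 0 - 6 = -6, which IS divisible by 2, so compatible.
    Write x = 6 + 12·t and substitute into x ≡ 0 (mod 10): 12·t ≡ 0 − 6 = -6 (mod 10).
    Divide the congruence (and modulus) by g = 2: 6·t ≡ -3 (mod 5).
    Reduce coefficients mod 5: 1·t ≡ 2 (mod 5).
    So t ≡ 2 (mod 5).
    Then x = 6 + 12·2 = 30, valid modulo lcm(12, 10) = 60: x ≡ 30 (mod 60).
  Combine with x ≡ 6 (mod 18): gcd(60, 18) = 6; 6 - 30 = -24, which IS divisible by 6, so compatible.
    Write x = 30 + 60·t and substitute into x ≡ 6 (mod 18): 60·t ≡ 6 − 30 = -24 (mod 18).
    Divide the congruence (and modulus) by g = 6: 10·t ≡ -4 (mod 3).
    Reduce coefficients mod 3: 1·t ≡ 2 (mod 3).
    So t ≡ 2 (mod 3).
    Then x = 30 + 60·2 = 150, valid modulo lcm(60, 18) = 180: x ≡ 150 (mod 180).
Verify: 150 mod 12 = 6, 150 mod 10 = 0, 150 mod 18 = 6.

x ≡ 150 (mod 180).


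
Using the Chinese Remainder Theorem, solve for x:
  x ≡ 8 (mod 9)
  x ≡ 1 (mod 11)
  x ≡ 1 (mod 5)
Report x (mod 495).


Moduli 9, 11, 5 are pairwise coprime; by CRT there is a unique solution modulo M = 9 · 11 · 5 = 495.
Solve pairwise, accumulating the modulus:
  Start with x ≡ 8 (mod 9).
  Combine with x ≡ 1 (mod 11): since gcd(9, 11) = 1, we get a unique residue mod 99.
    Write x = 8 + 9·t and substitute into x ≡ 1 (mod 11): 9·t ≡ 1 − 8 = -7 (mod 11).
    Reduce coefficients mod 11: 9·t ≡ 4 (mod 11).
    The inverse of 9 mod 11 is 5 (since 9·5 = 45 = 4·11 + 1), so t ≡ 5·4 = 20 ≡ 9 (mod 11).
    Then x = 8 + 9·9 = 89, valid modulo lcm(9, 11) = 99: x ≡ 89 (mod 99).
  Combine with x ≡ 1 (mod 5): since gcd(99, 5) = 1, we get a unique residue mod 495.
    Write x = 89 + 99·t and substitute into x ≡ 1 (mod 5): 99·t ≡ 1 − 89 = -88 (mod 5).
    Reduce coefficients mod 5: 4·t ≡ 2 (mod 5).
    The inverse of 4 mod 5 is 4 (since 4·4 = 16 = 3·5 + 1), so t ≡ 4·2 = 8 ≡ 3 (mod 5).
    Then x = 89 + 99·3 = 386, valid modulo lcm(99, 5) = 495: x ≡ 386 (mod 495).
Verify: 386 mod 9 = 8 ✓, 386 mod 11 = 1 ✓, 386 mod 5 = 1 ✓.

x ≡ 386 (mod 495).


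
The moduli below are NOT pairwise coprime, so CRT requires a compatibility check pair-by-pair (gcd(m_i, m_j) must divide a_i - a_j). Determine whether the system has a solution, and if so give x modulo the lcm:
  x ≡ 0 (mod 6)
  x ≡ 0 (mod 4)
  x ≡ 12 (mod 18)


Moduli 6, 4, 18 are not pairwise coprime, so CRT works modulo lcm(m_i) when all pairwise compatibility conditions hold.
Pairwise compatibility: gcd(m_i, m_j) must divide a_i - a_j for every pair.
Merge one congruence at a time:
  Start: x ≡ 0 (mod 6).
  Combine with x ≡ 0 (mod 4): gcd(6, 4) = 2; 0 - 0 = 0, which IS divisible by 2, so compatible.
    Write x = 0 + 6·t and substitute into x ≡ 0 (mod 4): 6·t ≡ 0 − 0 = 0 (mod 4).
    Divide the congruence (and modulus) by g = 2: 3·t ≡ 0 (mod 2).
    Reduce coefficients mod 2: 1·t ≡ 0 (mod 2).
    So t ≡ 0 (mod 2).
    Then x = 0 + 6·0 = 0, valid modulo lcm(6, 4) = 12: x ≡ 0 (mod 12).
  Combine with x ≡ 12 (mod 18): gcd(12, 18) = 6; 12 - 0 = 12, which IS divisible by 6, so compatible.
    Write x = 0 + 12·t and substitute into x ≡ 12 (mod 18): 12·t ≡ 12 − 0 = 12 (mod 18).
    Divide the congruence (and modulus) by g = 6: 2·t ≡ 2 (mod 3).
    The inverse of 2 mod 3 is 2 (since 2·2 = 4 = 1·3 + 1), so t ≡ 2·2 = 4 ≡ 1 (mod 3).
    Then x = 0 + 12·1 = 12, valid modulo lcm(12, 18) = 36: x ≡ 12 (mod 36).
Verify: 12 mod 6 = 0, 12 mod 4 = 0, 12 mod 18 = 12.

x ≡ 12 (mod 36).


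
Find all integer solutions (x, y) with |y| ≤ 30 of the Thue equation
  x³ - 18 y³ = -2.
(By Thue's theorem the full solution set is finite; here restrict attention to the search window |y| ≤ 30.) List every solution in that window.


The equation is x³ - 18y³ = -2. For fixed y, x³ = 18·y³ − 2, so a solution requires the RHS to be a perfect cube.
Strategy: iterate y from -30 to 30, compute RHS = 18·y³ − 2, and check whether it is a (positive or negative) perfect cube.
Check small values of y:
  y = 0: RHS = -2 is not a perfect cube.
  y = 1: RHS = 16 is not a perfect cube.
  y = -1: RHS = -20 is not a perfect cube.
  y = 2: RHS = 142 is not a perfect cube.
  y = -2: RHS = -146 is not a perfect cube.
  y = 3: RHS = 484 is not a perfect cube.
  y = -3: RHS = -488 is not a perfect cube.
Continuing the search up to |y| = 30 finds no solutions either.
No (x, y) in the scanned range satisfies the equation.

No integer solutions with |y| ≤ 30.


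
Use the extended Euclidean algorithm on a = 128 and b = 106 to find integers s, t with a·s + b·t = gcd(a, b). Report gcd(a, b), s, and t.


Euclidean algorithm on (128, 106) — divide until remainder is 0:
  128 = 1 · 106 + 22
  106 = 4 · 22 + 18
  22 = 1 · 18 + 4
  18 = 4 · 4 + 2
  4 = 2 · 2 + 0
gcd(128, 106) = 2.
Track Bezout coefficients alongside the remainders: start with r₀ = 128 = a·1 + b·0 (s = 1, t = 0) and r₁ = 106 = a·0 + b·1 (s = 0, t = 1); each new remainder r_{k+1} = r_{k-1} − q_k·r_k inherits s_{k+1} = s_{k-1} − q_k·s_k, t_{k+1} = t_{k-1} − q_k·t_k, so r_k = a·s_k + b·t_k at every step:
  q = 1: r = 22, s = 1 − 1·0 = 1, t = 0 − 1·1 = -1  (check: 128·1 + 106·(-1) = 22)
  q = 4: r = 18, s = 0 − 4·1 = -4, t = 1 − 4·(-1) = 5  (check: 128·(-4) + 106·5 = 18)
  q = 1: r = 4, s = 1 − 1·(-4) = 5, t = -1 − 1·5 = -6  (check: 128·5 + 106·(-6) = 4)
  q = 4: r = 2, s = -4 − 4·5 = -24, t = 5 − 4·(-6) = 29  (check: 128·(-24) + 106·29 = 2)
The row with r = 2 (the gcd) gives the Bezout coefficients s = -24, t = 29.
Result: 128 · (-24) + 106 · (29) = 2.

gcd(128, 106) = 2; s = -24, t = 29 (check: 128·(-24) + 106·29 = 2).


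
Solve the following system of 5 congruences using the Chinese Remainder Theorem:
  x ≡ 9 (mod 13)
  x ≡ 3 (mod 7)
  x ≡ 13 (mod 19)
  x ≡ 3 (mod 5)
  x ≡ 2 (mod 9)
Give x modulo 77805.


Product of moduli M = 13 · 7 · 19 · 5 · 9 = 77805.
Merge one congruence at a time:
  Start: x ≡ 9 (mod 13).
  Combine with x ≡ 3 (mod 7); new modulus lcm = 91.
    Write x = 9 + 13·t and substitute into x ≡ 3 (mod 7): 13·t ≡ 3 − 9 = -6 (mod 7).
    Reduce coefficients mod 7: 6·t ≡ 1 (mod 7).
    The inverse of 6 mod 7 is 6 (since 6·6 = 36 = 5·7 + 1), so t ≡ 6·1 = 6 ≡ 6 (mod 7).
    Then x = 9 + 13·6 = 87, valid modulo lcm(13, 7) = 91: x ≡ 87 (mod 91).
  Combine with x ≡ 13 (mod 19); new modulus lcm = 1729.
    Write x = 87 + 91·t and substitute into x ≡ 13 (mod 19): 91·t ≡ 13 − 87 = -74 (mod 19).
    Reduce coefficients mod 19: 15·t ≡ 2 (mod 19).
    The inverse of 15 mod 19 is 14 (since 15·14 = 210 = 11·19 + 1), so t ≡ 14·2 = 28 ≡ 9 (mod 19).
    Then x = 87 + 91·9 = 906, valid modulo lcm(91, 19) = 1729: x ≡ 906 (mod 1729).
  Combine with x ≡ 3 (mod 5); new modulus lcm = 8645.
    Write x = 906 + 1729·t and substitute into x ≡ 3 (mod 5): 1729·t ≡ 3 − 906 = -903 (mod 5).
    Reduce coefficients mod 5: 4·t ≡ 2 (mod 5).
    The inverse of 4 mod 5 is 4 (since 4·4 = 16 = 3·5 + 1), so t ≡ 4·2 = 8 ≡ 3 (mod 5).
    Then x = 906 + 1729·3 = 6093, valid modulo lcm(1729, 5) = 8645: x ≡ 6093 (mod 8645).
  Combine with x ≡ 2 (mod 9); new modulus lcm = 77805.
    Write x = 6093 + 8645·t and substitute into x ≡ 2 (mod 9): 8645·t ≡ 2 − 6093 = -6091 (mod 9).
    Reduce coefficients mod 9: 5·t ≡ 2 (mod 9).
    The inverse of 5 mod 9 is 2 (since 5·2 = 10 = 1·9 + 1), so t ≡ 2·2 = 4 ≡ 4 (mod 9).
    Then x = 6093 + 8645·4 = 40673, valid modulo lcm(8645, 9) = 77805: x ≡ 40673 (mod 77805).
Verify against each original: 40673 mod 13 = 9, 40673 mod 7 = 3, 40673 mod 19 = 13, 40673 mod 5 = 3, 40673 mod 9 = 2.

x ≡ 40673 (mod 77805).


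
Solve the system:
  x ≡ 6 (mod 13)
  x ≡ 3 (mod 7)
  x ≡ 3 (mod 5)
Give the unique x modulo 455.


Moduli 13, 7, 5 are pairwise coprime; by CRT there is a unique solution modulo M = 13 · 7 · 5 = 455.
Solve pairwise, accumulating the modulus:
  Start with x ≡ 6 (mod 13).
  Combine with x ≡ 3 (mod 7): since gcd(13, 7) = 1, we get a unique residue mod 91.
    Write x = 6 + 13·t and substitute into x ≡ 3 (mod 7): 13·t ≡ 3 − 6 = -3 (mod 7).
    Reduce coefficients mod 7: 6·t ≡ 4 (mod 7).
    The inverse of 6 mod 7 is 6 (since 6·6 = 36 = 5·7 + 1), so t ≡ 6·4 = 24 ≡ 3 (mod 7).
    Then x = 6 + 13·3 = 45, valid modulo lcm(13, 7) = 91: x ≡ 45 (mod 91).
  Combine with x ≡ 3 (mod 5): since gcd(91, 5) = 1, we get a unique residue mod 455.
    Write x = 45 + 91·t and substitute into x ≡ 3 (mod 5): 91·t ≡ 3 − 45 = -42 (mod 5).
    Reduce coefficients mod 5: 1·t ≡ 3 (mod 5).
    So t ≡ 3 (mod 5).
    Then x = 45 + 91·3 = 318, valid modulo lcm(91, 5) = 455: x ≡ 318 (mod 455).
Verify: 318 mod 13 = 6 ✓, 318 mod 7 = 3 ✓, 318 mod 5 = 3 ✓.

x ≡ 318 (mod 455).


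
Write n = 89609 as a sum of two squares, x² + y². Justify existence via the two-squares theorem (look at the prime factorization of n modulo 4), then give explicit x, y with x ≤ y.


Step 1: Factor n = 89609 = 13 · 61 · 113.
Step 2: Check the mod-4 condition on each prime factor: 13 ≡ 1 (mod 4), exponent 1; 61 ≡ 1 (mod 4), exponent 1; 113 ≡ 1 (mod 4), exponent 1.
All primes ≡ 3 (mod 4) appear to even exponent (or don't appear), so by the two-squares theorem n IS expressible as a sum of two squares.
Step 3: Build a representation. Here n = 13 · 61 · 113 is a product of primes ≡ 1 (mod 4). Each prime p ≡ 1 (mod 4) is itself a sum of two squares; find a² by testing p − a² for a perfect square:
  13: 13 − 1² = 12, 13 − 2² = 9 = 3² ⇒ 13 = 2² + 3².
  61: 61 − 1² = 60, 61 − 2² = 57, 61 − 3² = 52, 61 − 4² = 45, 61 − 5² = 36 = 6² ⇒ 61 = 5² + 6².
  113: 113 − 1² = 112, 113 − 2² = 109, 113 − 3² = 104, 113 − 4² = 97, 113 − 5² = 88, 113 − 6² = 77, 113 − 7² = 64 = 8² ⇒ 113 = 7² + 8².
  Combine using the Brahmagupta–Fibonacci identity (a² + b²)(c² + d²) = (ac − bd)² + (ad + bc)² = (ac + bd)² + (ad − bc)²:
  13 · 61 = 793: from (2² + 3²)(5² + 6²), take (2·5 − 3·6, 2·6 + 3·5) = (10 − 18, 12 + 15) = (-8, 27); dropping signs (only squares matter) gives (8, 27); check 8² + 27² = 64 + 729 = 793 ✓.
  793 · 113 = 89609: from (8² + 27²)(7² + 8²), take (8·7 − 27·8, 8·8 + 27·7) = (56 − 216, 64 + 189) = (-160, 253); dropping signs (only squares matter) gives (160, 253); check 160² + 253² = 25600 + 64009 = 89609 ✓.
Step 4: Order so x ≤ y and verify: 160² + 253² = 25600 + 64009 = 89609 = n. ✓

n = 89609 = 160² + 253² (one valid representation with x ≤ y).


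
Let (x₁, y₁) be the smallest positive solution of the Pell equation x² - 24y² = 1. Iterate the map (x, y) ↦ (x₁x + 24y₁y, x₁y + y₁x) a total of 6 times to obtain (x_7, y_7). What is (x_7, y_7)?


Step 1: Find the fundamental solution (x₁, y₁) of x² - 24y² = 1.
  Expand √24 as a continued fraction. a₀ = ⌊√24⌋ = 4; iterate m_{k+1} = d_k·a_k − m_k, d_{k+1} = (24 − m_{k+1}²)/d_k, a_{k+1} = ⌊(a₀ + m_{k+1})/d_{k+1}⌋ (starting m₀ = 0, d₀ = 1), with convergents p_k = a_k·p_{k-1} + p_{k-2}, q_k = a_k·q_{k-1} + q_{k-2} (p₋₁ = 1, q₋₁ = 0):
  k = 0: a₀ = 4; p₀/q₀ = 4/1; p₀² − 24·q₀² = 16 − 24 = -8.
  k = 1: m = 4, d = 8, a = ⌊(4 + 4)/8⌋ = 1; p/q = (1·4 + 1)/(1·1 + 0) = 5/1; p² − 24·q² = 25 − 24 = 1.
  The first convergent with p² − 24·q² = 1 gives the fundamental solution (x₁, y₁) = (5, 1).
Step 2: Apply the recurrence (x_{n+1}, y_{n+1}) = (x₁x_n + 24y₁y_n, x₁y_n + y₁x_n) repeatedly.
  From (x_1, y_1) = (5, 1): x_2 = 5·5 + 24·1·1 = 49; y_2 = 5·1 + 1·5 = 10.
  From (x_2, y_2) = (49, 10): x_3 = 5·49 + 24·1·10 = 485; y_3 = 5·10 + 1·49 = 99.
  From (x_3, y_3) = (485, 99): x_4 = 5·485 + 24·1·99 = 4801; y_4 = 5·99 + 1·485 = 980.
  From (x_4, y_4) = (4801, 980): x_5 = 5·4801 + 24·1·980 = 47525; y_5 = 5·980 + 1·4801 = 9701.
  From (x_5, y_5) = (47525, 9701): x_6 = 5·47525 + 24·1·9701 = 470449; y_6 = 5·9701 + 1·47525 = 96030.
  From (x_6, y_6) = (470449, 96030): x_7 = 5·470449 + 24·1·96030 = 4656965; y_7 = 5·96030 + 1·470449 = 950599.
Step 3: Verify x_7² - 24·y_7² = 21687323011225 - 21687323011224 = 1 (should be 1). ✓

(x_1, y_1) = (5, 1); (x_7, y_7) = (4656965, 950599).


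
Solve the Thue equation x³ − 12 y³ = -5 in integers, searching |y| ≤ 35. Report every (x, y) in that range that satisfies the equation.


The equation is x³ - 12y³ = -5. For fixed y, x³ = 12·y³ − 5, so a solution requires the RHS to be a perfect cube.
Strategy: iterate y from -35 to 35, compute RHS = 12·y³ − 5, and check whether it is a (positive or negative) perfect cube.
Check small values of y:
  y = 0: RHS = -5 is not a perfect cube.
  y = 1: RHS = 7 is not a perfect cube.
  y = -1: RHS = -17 is not a perfect cube.
  y = 2: RHS = 91 is not a perfect cube.
  y = -2: RHS = -101 is not a perfect cube.
  y = 3: RHS = 319 is not a perfect cube.
  y = -3: RHS = -329 is not a perfect cube.
Continuing the search up to |y| = 35 finds no solutions either.
No (x, y) in the scanned range satisfies the equation.

No integer solutions with |y| ≤ 35.


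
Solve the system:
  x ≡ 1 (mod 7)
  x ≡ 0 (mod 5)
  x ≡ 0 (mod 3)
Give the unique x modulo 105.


Moduli 7, 5, 3 are pairwise coprime; by CRT there is a unique solution modulo M = 7 · 5 · 3 = 105.
Solve pairwise, accumulating the modulus:
  Start with x ≡ 1 (mod 7).
  Combine with x ≡ 0 (mod 5): since gcd(7, 5) = 1, we get a unique residue mod 35.
    Write x = 1 + 7·t and substitute into x ≡ 0 (mod 5): 7·t ≡ 0 − 1 = -1 (mod 5).
    Reduce coefficients mod 5: 2·t ≡ 4 (mod 5).
    The inverse of 2 mod 5 is 3 (since 2·3 = 6 = 1·5 + 1), so t ≡ 3·4 = 12 ≡ 2 (mod 5).
    Then x = 1 + 7·2 = 15, valid modulo lcm(7, 5) = 35: x ≡ 15 (mod 35).
  Combine with x ≡ 0 (mod 3): since gcd(35, 3) = 1, we get a unique residue mod 105.
    Write x = 15 + 35·t and substitute into x ≡ 0 (mod 3): 35·t ≡ 0 − 15 = -15 (mod 3).
    Reduce coefficients mod 3: 2·t ≡ 0 (mod 3).
    The inverse of 2 mod 3 is 2 (since 2·2 = 4 = 1·3 + 1), so t ≡ 2·0 = 0 ≡ 0 (mod 3).
    Then x = 15 + 35·0 = 15, valid modulo lcm(35, 3) = 105: x ≡ 15 (mod 105).
Verify: 15 mod 7 = 1 ✓, 15 mod 5 = 0 ✓, 15 mod 3 = 0 ✓.

x ≡ 15 (mod 105).


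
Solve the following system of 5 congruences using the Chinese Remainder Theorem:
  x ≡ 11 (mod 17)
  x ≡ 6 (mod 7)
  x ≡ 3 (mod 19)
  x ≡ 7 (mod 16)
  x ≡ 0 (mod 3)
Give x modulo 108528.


Product of moduli M = 17 · 7 · 19 · 16 · 3 = 108528.
Merge one congruence at a time:
  Start: x ≡ 11 (mod 17).
  Combine with x ≡ 6 (mod 7); new modulus lcm = 119.
    Write x = 11 + 17·t and substitute into x ≡ 6 (mod 7): 17·t ≡ 6 − 11 = -5 (mod 7).
    Reduce coefficients mod 7: 3·t ≡ 2 (mod 7).
    The inverse of 3 mod 7 is 5 (since 3·5 = 15 = 2·7 + 1), so t ≡ 5·2 = 10 ≡ 3 (mod 7).
    Then x = 11 + 17·3 = 62, valid modulo lcm(17, 7) = 119: x ≡ 62 (mod 119).
  Combine with x ≡ 3 (mod 19); new modulus lcm = 2261.
    Write x = 62 + 119·t and substitute into x ≡ 3 (mod 19): 119·t ≡ 3 − 62 = -59 (mod 19).
    Reduce coefficients mod 19: 5·t ≡ 17 (mod 19).
    The inverse of 5 mod 19 is 4 (since 5·4 = 20 = 1·19 + 1), so t ≡ 4·17 = 68 ≡ 11 (mod 19).
    Then x = 62 + 119·11 = 1371, valid modulo lcm(119, 19) = 2261: x ≡ 1371 (mod 2261).
  Combine with x ≡ 7 (mod 16); new modulus lcm = 36176.
    Write x = 1371 + 2261·t and substitute into x ≡ 7 (mod 16): 2261·t ≡ 7 − 1371 = -1364 (mod 16).
    Reduce coefficients mod 16: 5·t ≡ 12 (mod 16).
    The inverse of 5 mod 16 is 13 (since 5·13 = 65 = 4·16 + 1), so t ≡ 13·12 = 156 ≡ 12 (mod 16).
    Then x = 1371 + 2261·12 = 28503, valid modulo lcm(2261, 16) = 36176: x ≡ 28503 (mod 36176).
  Combine with x ≡ 0 (mod 3); new modulus lcm = 108528.
    Write x = 28503 + 36176·t and substitute into x ≡ 0 (mod 3): 36176·t ≡ 0 − 28503 = -28503 (mod 3).
    Reduce coefficients mod 3: 2·t ≡ 0 (mod 3).
    The inverse of 2 mod 3 is 2 (since 2·2 = 4 = 1·3 + 1), so t ≡ 2·0 = 0 ≡ 0 (mod 3).
    Then x = 28503 + 36176·0 = 28503, valid modulo lcm(36176, 3) = 108528: x ≡ 28503 (mod 108528).
Verify against each original: 28503 mod 17 = 11, 28503 mod 7 = 6, 28503 mod 19 = 3, 28503 mod 16 = 7, 28503 mod 3 = 0.

x ≡ 28503 (mod 108528).


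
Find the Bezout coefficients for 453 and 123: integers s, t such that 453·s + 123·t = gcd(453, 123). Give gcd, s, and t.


Euclidean algorithm on (453, 123) — divide until remainder is 0:
  453 = 3 · 123 + 84
  123 = 1 · 84 + 39
  84 = 2 · 39 + 6
  39 = 6 · 6 + 3
  6 = 2 · 3 + 0
gcd(453, 123) = 3.
Track Bezout coefficients alongside the remainders: start with r₀ = 453 = a·1 + b·0 (s = 1, t = 0) and r₁ = 123 = a·0 + b·1 (s = 0, t = 1); each new remainder r_{k+1} = r_{k-1} − q_k·r_k inherits s_{k+1} = s_{k-1} − q_k·s_k, t_{k+1} = t_{k-1} − q_k·t_k, so r_k = a·s_k + b·t_k at every step:
  q = 3: r = 84, s = 1 − 3·0 = 1, t = 0 − 3·1 = -3  (check: 453·1 + 123·(-3) = 84)
  q = 1: r = 39, s = 0 − 1·1 = -1, t = 1 − 1·(-3) = 4  (check: 453·(-1) + 123·4 = 39)
  q = 2: r = 6, s = 1 − 2·(-1) = 3, t = -3 − 2·4 = -11  (check: 453·3 + 123·(-11) = 6)
  q = 6: r = 3, s = -1 − 6·3 = -19, t = 4 − 6·(-11) = 70  (check: 453·(-19) + 123·70 = 3)
The row with r = 3 (the gcd) gives the Bezout coefficients s = -19, t = 70.
Result: 453 · (-19) + 123 · (70) = 3.

gcd(453, 123) = 3; s = -19, t = 70 (check: 453·(-19) + 123·70 = 3).


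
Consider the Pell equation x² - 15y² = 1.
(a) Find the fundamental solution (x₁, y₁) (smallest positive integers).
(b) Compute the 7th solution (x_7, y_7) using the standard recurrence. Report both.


Step 1: Find the fundamental solution (x₁, y₁) of x² - 15y² = 1.
  Expand √15 as a continued fraction. a₀ = ⌊√15⌋ = 3; iterate m_{k+1} = d_k·a_k − m_k, d_{k+1} = (15 − m_{k+1}²)/d_k, a_{k+1} = ⌊(a₀ + m_{k+1})/d_{k+1}⌋ (starting m₀ = 0, d₀ = 1), with convergents p_k = a_k·p_{k-1} + p_{k-2}, q_k = a_k·q_{k-1} + q_{k-2} (p₋₁ = 1, q₋₁ = 0):
  k = 0: a₀ = 3; p₀/q₀ = 3/1; p₀² − 15·q₀² = 9 − 15 = -6.
  k = 1: m = 3, d = 6, a = ⌊(3 + 3)/6⌋ = 1; p/q = (1·3 + 1)/(1·1 + 0) = 4/1; p² − 15·q² = 16 − 15 = 1.
  The first convergent with p² − 15·q² = 1 gives the fundamental solution (x₁, y₁) = (4, 1).
Step 2: Apply the recurrence (x_{n+1}, y_{n+1}) = (x₁x_n + 15y₁y_n, x₁y_n + y₁x_n) repeatedly.
  From (x_1, y_1) = (4, 1): x_2 = 4·4 + 15·1·1 = 31; y_2 = 4·1 + 1·4 = 8.
  From (x_2, y_2) = (31, 8): x_3 = 4·31 + 15·1·8 = 244; y_3 = 4·8 + 1·31 = 63.
  From (x_3, y_3) = (244, 63): x_4 = 4·244 + 15·1·63 = 1921; y_4 = 4·63 + 1·244 = 496.
  From (x_4, y_4) = (1921, 496): x_5 = 4·1921 + 15·1·496 = 15124; y_5 = 4·496 + 1·1921 = 3905.
  From (x_5, y_5) = (15124, 3905): x_6 = 4·15124 + 15·1·3905 = 119071; y_6 = 4·3905 + 1·15124 = 30744.
  From (x_6, y_6) = (119071, 30744): x_7 = 4·119071 + 15·1·30744 = 937444; y_7 = 4·30744 + 1·119071 = 242047.
Step 3: Verify x_7² - 15·y_7² = 878801253136 - 878801253135 = 1 (should be 1). ✓

(x_1, y_1) = (4, 1); (x_7, y_7) = (937444, 242047).


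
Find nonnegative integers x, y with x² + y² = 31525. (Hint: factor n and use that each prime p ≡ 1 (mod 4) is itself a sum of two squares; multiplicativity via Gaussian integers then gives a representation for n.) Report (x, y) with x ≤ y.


Step 1: Factor n = 31525 = 5^2 · 13 · 97.
Step 2: Check the mod-4 condition on each prime factor: 5 ≡ 1 (mod 4), exponent 2; 13 ≡ 1 (mod 4), exponent 1; 97 ≡ 1 (mod 4), exponent 1.
All primes ≡ 3 (mod 4) appear to even exponent (or don't appear), so by the two-squares theorem n IS expressible as a sum of two squares.
Step 3: Build a representation. Group n = k² · m with k = 5 and m = 13 · 97 = 1261 (a product of primes ≡ 1 (mod 4)); a representation of m scales to one of n via (k·x)² + (k·y)² = k²(x² + y²). Each prime p ≡ 1 (mod 4) is itself a sum of two squares; find a² by testing p − a² for a perfect square:
  13: 13 − 1² = 12, 13 − 2² = 9 = 3² ⇒ 13 = 2² + 3².
  97: 97 − 1² = 96, 97 − 2² = 93, 97 − 3² = 88, 97 − 4² = 81 = 9² ⇒ 97 = 4² + 9².
  Combine using the Brahmagupta–Fibonacci identity (a² + b²)(c² + d²) = (ac − bd)² + (ad + bc)² = (ac + bd)² + (ad − bc)²:
  13 · 97 = 1261: from (2² + 3²)(4² + 9²), take (2·4 − 3·9, 2·9 + 3·4) = (8 − 27, 18 + 12) = (-19, 30); dropping signs (only squares matter) gives (19, 30); check 19² + 30² = 361 + 900 = 1261 ✓.
  Scale by k = 5: (5·19, 5·30) = (95, 150).
Step 4: Order so x ≤ y and verify: 95² + 150² = 9025 + 22500 = 31525 = n. ✓

n = 31525 = 95² + 150² (one valid representation with x ≤ y).


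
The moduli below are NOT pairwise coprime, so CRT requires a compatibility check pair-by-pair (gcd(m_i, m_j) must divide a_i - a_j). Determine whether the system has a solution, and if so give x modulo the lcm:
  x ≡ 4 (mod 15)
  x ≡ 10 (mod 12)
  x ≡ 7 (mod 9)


Moduli 15, 12, 9 are not pairwise coprime, so CRT works modulo lcm(m_i) when all pairwise compatibility conditions hold.
Pairwise compatibility: gcd(m_i, m_j) must divide a_i - a_j for every pair.
Merge one congruence at a time:
  Start: x ≡ 4 (mod 15).
  Combine with x ≡ 10 (mod 12): gcd(15, 12) = 3; 10 - 4 = 6, which IS divisible by 3, so compatible.
    Write x = 4 + 15·t and substitute into x ≡ 10 (mod 12): 15·t ≡ 10 − 4 = 6 (mod 12).
    Divide the congruence (and modulus) by g = 3: 5·t ≡ 2 (mod 4).
    Reduce coefficients mod 4: 1·t ≡ 2 (mod 4).
    So t ≡ 2 (mod 4).
    Then x = 4 + 15·2 = 34, valid modulo lcm(15, 12) = 60: x ≡ 34 (mod 60).
  Combine with x ≡ 7 (mod 9): gcd(60, 9) = 3; 7 - 34 = -27, which IS divisible by 3, so compatible.
    Write x = 34 + 60·t and substitute into x ≡ 7 (mod 9): 60·t ≡ 7 − 34 = -27 (mod 9).
    Divide the congruence (and modulus) by g = 3: 20·t ≡ -9 (mod 3).
    Reduce coefficients mod 3: 2·t ≡ 0 (mod 3).
    The inverse of 2 mod 3 is 2 (since 2·2 = 4 = 1·3 + 1), so t ≡ 2·0 = 0 ≡ 0 (mod 3).
    Then x = 34 + 60·0 = 34, valid modulo lcm(60, 9) = 180: x ≡ 34 (mod 180).
Verify: 34 mod 15 = 4, 34 mod 12 = 10, 34 mod 9 = 7.

x ≡ 34 (mod 180).


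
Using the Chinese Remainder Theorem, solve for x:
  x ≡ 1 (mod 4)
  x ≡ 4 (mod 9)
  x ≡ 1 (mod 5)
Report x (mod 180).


Moduli 4, 9, 5 are pairwise coprime; by CRT there is a unique solution modulo M = 4 · 9 · 5 = 180.
Solve pairwise, accumulating the modulus:
  Start with x ≡ 1 (mod 4).
  Combine with x ≡ 4 (mod 9): since gcd(4, 9) = 1, we get a unique residue mod 36.
    Write x = 1 + 4·t and substitute into x ≡ 4 (mod 9): 4·t ≡ 4 − 1 = 3 (mod 9).
    The inverse of 4 mod 9 is 7 (since 4·7 = 28 = 3·9 + 1), so t ≡ 7·3 = 21 ≡ 3 (mod 9).
    Then x = 1 + 4·3 = 13, valid modulo lcm(4, 9) = 36: x ≡ 13 (mod 36).
  Combine with x ≡ 1 (mod 5): since gcd(36, 5) = 1, we get a unique residue mod 180.
    Write x = 13 + 36·t and substitute into x ≡ 1 (mod 5): 36·t ≡ 1 − 13 = -12 (mod 5).
    Reduce coefficients mod 5: 1·t ≡ 3 (mod 5).
    So t ≡ 3 (mod 5).
    Then x = 13 + 36·3 = 121, valid modulo lcm(36, 5) = 180: x ≡ 121 (mod 180).
Verify: 121 mod 4 = 1 ✓, 121 mod 9 = 4 ✓, 121 mod 5 = 1 ✓.

x ≡ 121 (mod 180).


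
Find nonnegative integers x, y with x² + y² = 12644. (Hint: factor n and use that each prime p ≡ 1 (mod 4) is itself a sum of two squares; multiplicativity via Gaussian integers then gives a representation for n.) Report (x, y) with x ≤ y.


Step 1: Factor n = 12644 = 2^2 · 29 · 109.
Step 2: Check the mod-4 condition on each prime factor: 2 = 2 (special); 29 ≡ 1 (mod 4), exponent 1; 109 ≡ 1 (mod 4), exponent 1.
All primes ≡ 3 (mod 4) appear to even exponent (or don't appear), so by the two-squares theorem n IS expressible as a sum of two squares.
Step 3: Build a representation. Group n = k² · m with k = 2 and m = 29 · 109 = 3161 (a product of primes ≡ 1 (mod 4)); a representation of m scales to one of n via (k·x)² + (k·y)² = k²(x² + y²). Each prime p ≡ 1 (mod 4) is itself a sum of two squares; find a² by testing p − a² for a perfect square:
  29: 29 − 1² = 28, 29 − 2² = 25 = 5² ⇒ 29 = 2² + 5².
  109: 109 − 1² = 108, 109 − 2² = 105, 109 − 3² = 100 = 10² ⇒ 109 = 3² + 10².
  Combine using the Brahmagupta–Fibonacci identity (a² + b²)(c² + d²) = (ac − bd)² + (ad + bc)² = (ac + bd)² + (ad − bc)²:
  29 · 109 = 3161: from (2² + 5²)(3² + 10²), take (2·3 − 5·10, 2·10 + 5·3) = (6 − 50, 20 + 15) = (-44, 35); dropping signs (only squares matter) gives (44, 35); check 44² + 35² = 1936 + 1225 = 3161 ✓.
  Scale by k = 2: (2·44, 2·35) = (88, 70).
Step 4: Order so x ≤ y and verify: 70² + 88² = 4900 + 7744 = 12644 = n. ✓

n = 12644 = 70² + 88² (one valid representation with x ≤ y).


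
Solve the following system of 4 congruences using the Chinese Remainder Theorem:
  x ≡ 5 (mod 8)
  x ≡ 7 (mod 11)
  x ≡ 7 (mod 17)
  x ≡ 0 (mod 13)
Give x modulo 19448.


Product of moduli M = 8 · 11 · 17 · 13 = 19448.
Merge one congruence at a time:
  Start: x ≡ 5 (mod 8).
  Combine with x ≡ 7 (mod 11); new modulus lcm = 88.
    Write x = 5 + 8·t and substitute into x ≡ 7 (mod 11): 8·t ≡ 7 − 5 = 2 (mod 11).
    The inverse of 8 mod 11 is 7 (since 8·7 = 56 = 5·11 + 1), so t ≡ 7·2 = 14 ≡ 3 (mod 11).
    Then x = 5 + 8·3 = 29, valid modulo lcm(8, 11) = 88: x ≡ 29 (mod 88).
  Combine with x ≡ 7 (mod 17); new modulus lcm = 1496.
    Write x = 29 + 88·t and substitute into x ≡ 7 (mod 17): 88·t ≡ 7 − 29 = -22 (mod 17).
    Reduce coefficients mod 17: 3·t ≡ 12 (mod 17).
    The inverse of 3 mod 17 is 6 (since 3·6 = 18 = 1·17 + 1), so t ≡ 6·12 = 72 ≡ 4 (mod 17).
    Then x = 29 + 88·4 = 381, valid modulo lcm(88, 17) = 1496: x ≡ 381 (mod 1496).
  Combine with x ≡ 0 (mod 13); new modulus lcm = 19448.
    Write x = 381 + 1496·t and substitute into x ≡ 0 (mod 13): 1496·t ≡ 0 − 381 = -381 (mod 13).
    Reduce coefficients mod 13: 1·t ≡ 9 (mod 13).
    So t ≡ 9 (mod 13).
    Then x = 381 + 1496·9 = 13845, valid modulo lcm(1496, 13) = 19448: x ≡ 13845 (mod 19448).
Verify against each original: 13845 mod 8 = 5, 13845 mod 11 = 7, 13845 mod 17 = 7, 13845 mod 13 = 0.

x ≡ 13845 (mod 19448).


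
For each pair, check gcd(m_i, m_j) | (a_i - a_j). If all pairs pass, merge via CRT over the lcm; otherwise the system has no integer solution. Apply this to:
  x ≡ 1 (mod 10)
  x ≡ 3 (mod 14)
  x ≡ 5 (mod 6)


Moduli 10, 14, 6 are not pairwise coprime, so CRT works modulo lcm(m_i) when all pairwise compatibility conditions hold.
Pairwise compatibility: gcd(m_i, m_j) must divide a_i - a_j for every pair.
Merge one congruence at a time:
  Start: x ≡ 1 (mod 10).
  Combine with x ≡ 3 (mod 14): gcd(10, 14) = 2; 3 - 1 = 2, which IS divisible by 2, so compatible.
    Write x = 1 + 10·t and substitute into x ≡ 3 (mod 14): 10·t ≡ 3 − 1 = 2 (mod 14).
    Divide the congruence (and modulus) by g = 2: 5·t ≡ 1 (mod 7).
    The inverse of 5 mod 7 is 3 (since 5·3 = 15 = 2·7 + 1), so t ≡ 3·1 = 3 ≡ 3 (mod 7).
    Then x = 1 + 10·3 = 31, valid modulo lcm(10, 14) = 70: x ≡ 31 (mod 70).
  Combine with x ≡ 5 (mod 6): gcd(70, 6) = 2; 5 - 31 = -26, which IS divisible by 2, so compatible.
    Write x = 31 + 70·t and substitute into x ≡ 5 (mod 6): 70·t ≡ 5 − 31 = -26 (mod 6).
    Divide the congruence (and modulus) by g = 2: 35·t ≡ -13 (mod 3).
    Reduce coefficients mod 3: 2·t ≡ 2 (mod 3).
    The inverse of 2 mod 3 is 2 (since 2·2 = 4 = 1·3 + 1), so t ≡ 2·2 = 4 ≡ 1 (mod 3).
    Then x = 31 + 70·1 = 101, valid modulo lcm(70, 6) = 210: x ≡ 101 (mod 210).
Verify: 101 mod 10 = 1, 101 mod 14 = 3, 101 mod 6 = 5.

x ≡ 101 (mod 210).


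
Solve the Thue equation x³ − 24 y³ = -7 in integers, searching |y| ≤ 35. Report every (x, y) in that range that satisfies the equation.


The equation is x³ - 24y³ = -7. For fixed y, x³ = 24·y³ − 7, so a solution requires the RHS to be a perfect cube.
Strategy: iterate y from -35 to 35, compute RHS = 24·y³ − 7, and check whether it is a (positive or negative) perfect cube.
Check small values of y:
  y = 0: RHS = -7 is not a perfect cube.
  y = 1: RHS = 17 is not a perfect cube.
  y = -1: RHS = -31 is not a perfect cube.
  y = 2: RHS = 185 is not a perfect cube.
  y = -2: RHS = -199 is not a perfect cube.
  y = 3: RHS = 641 is not a perfect cube.
  y = -3: RHS = -655 is not a perfect cube.
Continuing the search up to |y| = 35 finds no solutions either.
No (x, y) in the scanned range satisfies the equation.

No integer solutions with |y| ≤ 35.


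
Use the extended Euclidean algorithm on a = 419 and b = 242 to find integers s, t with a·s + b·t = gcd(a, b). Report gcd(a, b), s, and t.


Euclidean algorithm on (419, 242) — divide until remainder is 0:
  419 = 1 · 242 + 177
  242 = 1 · 177 + 65
  177 = 2 · 65 + 47
  65 = 1 · 47 + 18
  47 = 2 · 18 + 11
  18 = 1 · 11 + 7
  11 = 1 · 7 + 4
  7 = 1 · 4 + 3
  4 = 1 · 3 + 1
  3 = 3 · 1 + 0
gcd(419, 242) = 1.
Track Bezout coefficients alongside the remainders: start with r₀ = 419 = a·1 + b·0 (s = 1, t = 0) and r₁ = 242 = a·0 + b·1 (s = 0, t = 1); each new remainder r_{k+1} = r_{k-1} − q_k·r_k inherits s_{k+1} = s_{k-1} − q_k·s_k, t_{k+1} = t_{k-1} − q_k·t_k, so r_k = a·s_k + b·t_k at every step:
  q = 1: r = 177, s = 1 − 1·0 = 1, t = 0 − 1·1 = -1  (check: 419·1 + 242·(-1) = 177)
  q = 1: r = 65, s = 0 − 1·1 = -1, t = 1 − 1·(-1) = 2  (check: 419·(-1) + 242·2 = 65)
  q = 2: r = 47, s = 1 − 2·(-1) = 3, t = -1 − 2·2 = -5  (check: 419·3 + 242·(-5) = 47)
  q = 1: r = 18, s = -1 − 1·3 = -4, t = 2 − 1·(-5) = 7  (check: 419·(-4) + 242·7 = 18)
  q = 2: r = 11, s = 3 − 2·(-4) = 11, t = -5 − 2·7 = -19  (check: 419·11 + 242·(-19) = 11)
  q = 1: r = 7, s = -4 − 1·11 = -15, t = 7 − 1·(-19) = 26  (check: 419·(-15) + 242·26 = 7)
  q = 1: r = 4, s = 11 − 1·(-15) = 26, t = -19 − 1·26 = -45  (check: 419·26 + 242·(-45) = 4)
  q = 1: r = 3, s = -15 − 1·26 = -41, t = 26 − 1·(-45) = 71  (check: 419·(-41) + 242·71 = 3)
  q = 1: r = 1, s = 26 − 1·(-41) = 67, t = -45 − 1·71 = -116  (check: 419·67 + 242·(-116) = 1)
The row with r = 1 (the gcd) gives the Bezout coefficients s = 67, t = -116.
Result: 419 · (67) + 242 · (-116) = 1.

gcd(419, 242) = 1; s = 67, t = -116 (check: 419·67 + 242·(-116) = 1).


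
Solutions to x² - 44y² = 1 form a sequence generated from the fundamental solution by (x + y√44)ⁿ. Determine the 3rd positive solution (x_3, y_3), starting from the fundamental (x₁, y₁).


Step 1: Find the fundamental solution (x₁, y₁) of x² - 44y² = 1.
  Expand √44 as a continued fraction. a₀ = ⌊√44⌋ = 6; iterate m_{k+1} = d_k·a_k − m_k, d_{k+1} = (44 − m_{k+1}²)/d_k, a_{k+1} = ⌊(a₀ + m_{k+1})/d_{k+1}⌋ (starting m₀ = 0, d₀ = 1), with convergents p_k = a_k·p_{k-1} + p_{k-2}, q_k = a_k·q_{k-1} + q_{k-2} (p₋₁ = 1, q₋₁ = 0):
  k = 0: a₀ = 6; p₀/q₀ = 6/1; p₀² − 44·q₀² = 36 − 44 = -8.
  k = 1: m = 6, d = 8, a = ⌊(6 + 6)/8⌋ = 1; p/q = (1·6 + 1)/(1·1 + 0) = 7/1; p² − 44·q² = 49 − 44 = 5.
  k = 2: m = 2, d = 5, a = ⌊(6 + 2)/5⌋ = 1; p/q = (1·7 + 6)/(1·1 + 1) = 13/2; p² − 44·q² = 169 − 176 = -7.
  k = 3: m = 3, d = 7, a = ⌊(6 + 3)/7⌋ = 1; p/q = (1·13 + 7)/(1·2 + 1) = 20/3; p² − 44·q² = 400 − 396 = 4.
  k = 4: m = 4, d = 4, a = ⌊(6 + 4)/4⌋ = 2; p/q = (2·20 + 13)/(2·3 + 2) = 53/8; p² − 44·q² = 2809 − 2816 = -7.
  k = 5: m = 4, d = 7, a = ⌊(6 + 4)/7⌋ = 1; p/q = (1·53 + 20)/(1·8 + 3) = 73/11; p² − 44·q² = 5329 − 5324 = 5.
  k = 6: m = 3, d = 5, a = ⌊(6 + 3)/5⌋ = 1; p/q = (1·73 + 53)/(1·11 + 8) = 126/19; p² − 44·q² = 15876 − 15884 = -8.
  k = 7: m = 2, d = 8, a = ⌊(6 + 2)/8⌋ = 1; p/q = (1·126 + 73)/(1·19 + 11) = 199/30; p² − 44·q² = 39601 − 39600 = 1.
  The first convergent with p² − 44·q² = 1 gives the fundamental solution (x₁, y₁) = (199, 30).
Step 2: Apply the recurrence (x_{n+1}, y_{n+1}) = (x₁x_n + 44y₁y_n, x₁y_n + y₁x_n) repeatedly.
  From (x_1, y_1) = (199, 30): x_2 = 199·199 + 44·30·30 = 79201; y_2 = 199·30 + 30·199 = 11940.
  From (x_2, y_2) = (79201, 11940): x_3 = 199·79201 + 44·30·11940 = 31521799; y_3 = 199·11940 + 30·79201 = 4752090.
Step 3: Verify x_3² - 44·y_3² = 993623812196401 - 993623812196400 = 1 (should be 1). ✓

(x_1, y_1) = (199, 30); (x_3, y_3) = (31521799, 4752090).


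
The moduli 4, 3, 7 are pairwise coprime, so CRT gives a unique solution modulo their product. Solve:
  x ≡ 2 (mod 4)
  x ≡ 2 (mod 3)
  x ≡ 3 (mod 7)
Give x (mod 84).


Moduli 4, 3, 7 are pairwise coprime; by CRT there is a unique solution modulo M = 4 · 3 · 7 = 84.
Solve pairwise, accumulating the modulus:
  Start with x ≡ 2 (mod 4).
  Combine with x ≡ 2 (mod 3): since gcd(4, 3) = 1, we get a unique residue mod 12.
    Write x = 2 + 4·t and substitute into x ≡ 2 (mod 3): 4·t ≡ 2 − 2 = 0 (mod 3).
    Reduce coefficients mod 3: 1·t ≡ 0 (mod 3).
    So t ≡ 0 (mod 3).
    Then x = 2 + 4·0 = 2, valid modulo lcm(4, 3) = 12: x ≡ 2 (mod 12).
  Combine with x ≡ 3 (mod 7): since gcd(12, 7) = 1, we get a unique residue mod 84.
    Write x = 2 + 12·t and substitute into x ≡ 3 (mod 7): 12·t ≡ 3 − 2 = 1 (mod 7).
    Reduce coefficients mod 7: 5·t ≡ 1 (mod 7).
    The inverse of 5 mod 7 is 3 (since 5·3 = 15 = 2·7 + 1), so t ≡ 3·1 = 3 ≡ 3 (mod 7).
    Then x = 2 + 12·3 = 38, valid modulo lcm(12, 7) = 84: x ≡ 38 (mod 84).
Verify: 38 mod 4 = 2 ✓, 38 mod 3 = 2 ✓, 38 mod 7 = 3 ✓.

x ≡ 38 (mod 84).


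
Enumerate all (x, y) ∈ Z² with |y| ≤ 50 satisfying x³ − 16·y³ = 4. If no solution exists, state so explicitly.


The equation is x³ - 16y³ = 4. For fixed y, x³ = 16·y³ + 4, so a solution requires the RHS to be a perfect cube.
Strategy: iterate y from -50 to 50, compute RHS = 16·y³ + 4, and check whether it is a (positive or negative) perfect cube.
Check small values of y:
  y = 0: RHS = 4 is not a perfect cube.
  y = 1: RHS = 20 is not a perfect cube.
  y = -1: RHS = -12 is not a perfect cube.
  y = 2: RHS = 132 is not a perfect cube.
  y = -2: RHS = -124 is not a perfect cube.
  y = 3: RHS = 436 is not a perfect cube.
  y = -3: RHS = -428 is not a perfect cube.
Continuing the search up to |y| = 50 finds no solutions either.
No (x, y) in the scanned range satisfies the equation.

No integer solutions with |y| ≤ 50.


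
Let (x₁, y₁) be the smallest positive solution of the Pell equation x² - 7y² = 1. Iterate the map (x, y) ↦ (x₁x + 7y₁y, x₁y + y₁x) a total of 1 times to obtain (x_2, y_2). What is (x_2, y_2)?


Step 1: Find the fundamental solution (x₁, y₁) of x² - 7y² = 1.
  Expand √7 as a continued fraction. a₀ = ⌊√7⌋ = 2; iterate m_{k+1} = d_k·a_k − m_k, d_{k+1} = (7 − m_{k+1}²)/d_k, a_{k+1} = ⌊(a₀ + m_{k+1})/d_{k+1}⌋ (starting m₀ = 0, d₀ = 1), with convergents p_k = a_k·p_{k-1} + p_{k-2}, q_k = a_k·q_{k-1} + q_{k-2} (p₋₁ = 1, q₋₁ = 0):
  k = 0: a₀ = 2; p₀/q₀ = 2/1; p₀² − 7·q₀² = 4 − 7 = -3.
  k = 1: m = 2, d = 3, a = ⌊(2 + 2)/3⌋ = 1; p/q = (1·2 + 1)/(1·1 + 0) = 3/1; p² − 7·q² = 9 − 7 = 2.
  k = 2: m = 1, d = 2, a = ⌊(2 + 1)/2⌋ = 1; p/q = (1·3 + 2)/(1·1 + 1) = 5/2; p² − 7·q² = 25 − 28 = -3.
  k = 3: m = 1, d = 3, a = ⌊(2 + 1)/3⌋ = 1; p/q = (1·5 + 3)/(1·2 + 1) = 8/3; p² − 7·q² = 64 − 63 = 1.
  The first convergent with p² − 7·q² = 1 gives the fundamental solution (x₁, y₁) = (8, 3).
Step 2: Apply the recurrence (x_{n+1}, y_{n+1}) = (x₁x_n + 7y₁y_n, x₁y_n + y₁x_n) repeatedly.
  From (x_1, y_1) = (8, 3): x_2 = 8·8 + 7·3·3 = 127; y_2 = 8·3 + 3·8 = 48.
Step 3: Verify x_2² - 7·y_2² = 16129 - 16128 = 1 (should be 1). ✓

(x_1, y_1) = (8, 3); (x_2, y_2) = (127, 48).
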